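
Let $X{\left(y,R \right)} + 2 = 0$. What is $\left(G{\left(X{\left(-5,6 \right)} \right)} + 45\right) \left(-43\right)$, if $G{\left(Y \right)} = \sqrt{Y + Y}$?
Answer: $-1935 - 86 i \approx -1935.0 - 86.0 i$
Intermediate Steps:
$X{\left(y,R \right)} = -2$ ($X{\left(y,R \right)} = -2 + 0 = -2$)
$G{\left(Y \right)} = \sqrt{2} \sqrt{Y}$ ($G{\left(Y \right)} = \sqrt{2 Y} = \sqrt{2} \sqrt{Y}$)
$\left(G{\left(X{\left(-5,6 \right)} \right)} + 45\right) \left(-43\right) = \left(\sqrt{2} \sqrt{-2} + 45\right) \left(-43\right) = \left(\sqrt{2} i \sqrt{2} + 45\right) \left(-43\right) = \left(2 i + 45\right) \left(-43\right) = \left(45 + 2 i\right) \left(-43\right) = -1935 - 86 i$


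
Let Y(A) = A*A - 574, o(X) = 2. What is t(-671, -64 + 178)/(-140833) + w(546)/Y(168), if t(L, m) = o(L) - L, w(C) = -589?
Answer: -14508441/556290350 ≈ -0.026081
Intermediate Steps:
t(L, m) = 2 - L
Y(A) = -574 + A² (Y(A) = A² - 574 = -574 + A²)
t(-671, -64 + 178)/(-140833) + w(546)/Y(168) = (2 - 1*(-671))/(-140833) - 589/(-574 + 168²) = (2 + 671)*(-1/140833) - 589/(-574 + 28224) = 673*(-1/140833) - 589/27650 = -673/140833 - 589*1/27650 = -673/140833 - 589/27650 = -14508441/556290350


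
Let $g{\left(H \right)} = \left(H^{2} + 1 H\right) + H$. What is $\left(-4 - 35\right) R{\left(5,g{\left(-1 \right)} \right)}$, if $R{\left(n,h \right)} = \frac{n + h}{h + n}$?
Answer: $-39$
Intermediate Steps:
$g{\left(H \right)} = H^{2} + 2 H$ ($g{\left(H \right)} = \left(H^{2} + H\right) + H = \left(H + H^{2}\right) + H = H^{2} + 2 H$)
$R{\left(n,h \right)} = 1$ ($R{\left(n,h \right)} = \frac{h + n}{h + n} = 1$)
$\left(-4 - 35\right) R{\left(5,g{\left(-1 \right)} \right)} = \left(-4 - 35\right) 1 = \left(-39\right) 1 = -39$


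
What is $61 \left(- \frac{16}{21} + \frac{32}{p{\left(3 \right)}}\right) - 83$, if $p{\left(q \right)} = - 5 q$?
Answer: $- \frac{27259}{105} \approx -259.61$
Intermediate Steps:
$61 \left(- \frac{16}{21} + \frac{32}{p{\left(3 \right)}}\right) - 83 = 61 \left(- \frac{16}{21} + \frac{32}{\left(-5\right) 3}\right) - 83 = 61 \left(\left(-16\right) \frac{1}{21} + \frac{32}{-15}\right) - 83 = 61 \left(- \frac{16}{21} + 32 \left(- \frac{1}{15}\right)\right) - 83 = 61 \left(- \frac{16}{21} - \frac{32}{15}\right) - 83 = 61 \left(- \frac{304}{105}\right) - 83 = - \frac{18544}{105} - 83 = - \frac{27259}{105}$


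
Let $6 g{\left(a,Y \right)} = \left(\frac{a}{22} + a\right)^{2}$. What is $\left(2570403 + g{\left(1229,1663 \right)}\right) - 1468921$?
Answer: $\frac{3997727017}{2904} \approx 1.3766 \cdot 10^{6}$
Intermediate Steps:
$g{\left(a,Y \right)} = \frac{529 a^{2}}{2904}$ ($g{\left(a,Y \right)} = \frac{\left(\frac{a}{22} + a\right)^{2}}{6} = \frac{\left(\frac{23 a}{22}\right)^{2}}{6} = \frac{\frac{529}{484} a^{2}}{6} = \frac{529 a^{2}}{2904}$)
$\left(2570403 + g{\left(1229,1663 \right)}\right) - 1468921 = \left(2570403 + \frac{529 \cdot 1229^{2}}{2904}\right) - 1468921 = \left(2570403 + \frac{529}{2904} \cdot 1510441\right) - 1468921 = \left(2570403 + \frac{799023289}{2904}\right) - 1468921 = \frac{8263473601}{2904} - 1468921 = \frac{3997727017}{2904}$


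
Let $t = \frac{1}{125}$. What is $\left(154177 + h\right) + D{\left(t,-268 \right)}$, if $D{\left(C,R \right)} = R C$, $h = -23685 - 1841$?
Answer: $\frac{16081107}{125} \approx 1.2865 \cdot 10^{5}$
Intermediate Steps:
$h = -25526$ ($h = -23685 - 1841 = -25526$)
$t = \frac{1}{125} \approx 0.008$
$D{\left(C,R \right)} = C R$
$\left(154177 + h\right) + D{\left(t,-268 \right)} = \left(154177 - 25526\right) + \frac{1}{125} \left(-268\right) = 128651 - \frac{268}{125} = \frac{16081107}{125}$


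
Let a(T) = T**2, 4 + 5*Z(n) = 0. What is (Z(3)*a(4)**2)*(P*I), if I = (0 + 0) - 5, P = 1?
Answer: 1024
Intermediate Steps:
Z(n) = -4/5 (Z(n) = -4/5 + (1/5)*0 = -4/5 + 0 = -4/5)
I = -5 (I = 0 - 5 = -5)
(Z(3)*a(4)**2)*(P*I) = (-4*(4**2)**2/5)*(1*(-5)) = -4/5*16**2*(-5) = -4/5*256*(-5) = -1024/5*(-5) = 1024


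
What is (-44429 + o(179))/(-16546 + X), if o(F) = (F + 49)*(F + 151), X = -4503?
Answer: -30811/21049 ≈ -1.4638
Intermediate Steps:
o(F) = (49 + F)*(151 + F)
(-44429 + o(179))/(-16546 + X) = (-44429 + (7399 + 179² + 200*179))/(-16546 - 4503) = (-44429 + (7399 + 32041 + 35800))/(-21049) = (-44429 + 75240)*(-1/21049) = 30811*(-1/21049) = -30811/21049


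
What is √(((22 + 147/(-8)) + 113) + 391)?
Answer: √8122/4 ≈ 22.531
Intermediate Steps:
√(((22 + 147/(-8)) + 113) + 391) = √(((22 + 147*(-⅛)) + 113) + 391) = √(((22 - 147/8) + 113) + 391) = √((29/8 + 113) + 391) = √(933/8 + 391) = √(4061/8) = √8122/4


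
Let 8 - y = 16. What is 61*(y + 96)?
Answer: 5368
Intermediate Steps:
y = -8 (y = 8 - 1*16 = 8 - 16 = -8)
61*(y + 96) = 61*(-8 + 96) = 61*88 = 5368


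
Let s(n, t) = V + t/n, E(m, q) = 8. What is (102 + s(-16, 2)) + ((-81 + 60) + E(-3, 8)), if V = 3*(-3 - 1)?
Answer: 615/8 ≈ 76.875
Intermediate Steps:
V = -12 (V = 3*(-4) = -12)
s(n, t) = -12 + t/n
(102 + s(-16, 2)) + ((-81 + 60) + E(-3, 8)) = (102 + (-12 + 2/(-16))) + ((-81 + 60) + 8) = (102 + (-12 + 2*(-1/16))) + (-21 + 8) = (102 + (-12 - ⅛)) - 13 = (102 - 97/8) - 13 = 719/8 - 13 = 615/8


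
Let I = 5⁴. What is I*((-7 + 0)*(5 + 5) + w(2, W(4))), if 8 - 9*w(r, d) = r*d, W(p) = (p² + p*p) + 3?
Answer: -432500/9 ≈ -48056.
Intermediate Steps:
W(p) = 3 + 2*p² (W(p) = (p² + p²) + 3 = 2*p² + 3 = 3 + 2*p²)
I = 625
w(r, d) = 8/9 - d*r/9 (w(r, d) = 8/9 - r*d/9 = 8/9 - d*r/9)
I*((-7 + 0)*(5 + 5) + w(2, W(4))) = 625*((-7 + 0)*(5 + 5) + (8/9 - ⅑*(3 + 2*4²)*2)) = 625*(-7*10 + (8/9 - ⅑*(3 + 2*16)*2)) = 625*(-70 + (8/9 - ⅑*(3 + 32)*2)) = 625*(-70 + (8/9 - ⅑*35*2)) = 625*(-70 + (8/9 - 70/9)) = 625*(-70 - 62/9) = 625*(-692/9) = -432500/9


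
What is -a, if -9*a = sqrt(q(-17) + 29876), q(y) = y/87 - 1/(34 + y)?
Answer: 2*sqrt(16337857803)/13311 ≈ 19.205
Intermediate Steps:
q(y) = -1/(34 + y) + y/87 (q(y) = y*(1/87) - 1/(34 + y) = y/87 - 1/(34 + y) = -1/(34 + y) + y/87)
a = -2*sqrt(16337857803)/13311 (a = -sqrt((-87 + (-17)**2 + 34*(-17))/(87*(34 - 17)) + 29876)/9 = -sqrt((1/87)*(-87 + 289 - 578)/17 + 29876)/9 = -sqrt((1/87)*(1/17)*(-376) + 29876)/9 = -sqrt(-376/1479 + 29876)/9 = -2*sqrt(16337857803)/13311 ≈ -19.205)
-a = -(-2)*sqrt(16337857803)/13311 = 2*sqrt(16337857803)/13311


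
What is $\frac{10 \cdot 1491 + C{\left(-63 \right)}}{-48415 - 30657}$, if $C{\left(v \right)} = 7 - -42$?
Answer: $- \frac{2137}{11296} \approx -0.18918$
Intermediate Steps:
$C{\left(v \right)} = 49$ ($C{\left(v \right)} = 7 + 42 = 49$)
$\frac{10 \cdot 1491 + C{\left(-63 \right)}}{-48415 - 30657} = \frac{10 \cdot 1491 + 49}{-48415 - 30657} = \frac{14910 + 49}{-79072} = 14959 \left(- \frac{1}{79072}\right) = - \frac{2137}{11296}$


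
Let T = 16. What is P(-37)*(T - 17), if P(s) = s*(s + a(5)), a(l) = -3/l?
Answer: -6956/5 ≈ -1391.2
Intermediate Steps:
P(s) = s*(-3/5 + s) (P(s) = s*(s - 3/5) = s*(-3/5 + s))
P(-37)*(T - 17) = ((1/5)*(-37)*(-3 + 5*(-37)))*(16 - 17) = ((1/5)*(-37)*(-3 - 185))*(-1) = ((1/5)*(-37)*(-188))*(-1) = (6956/5)*(-1) = -6956/5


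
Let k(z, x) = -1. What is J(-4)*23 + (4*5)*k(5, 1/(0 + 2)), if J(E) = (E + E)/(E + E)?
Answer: 3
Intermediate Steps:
J(E) = 1 (J(E) = (2*E)/((2*E)) = (2*E)*(1/(2*E)) = 1)
J(-4)*23 + (4*5)*k(5, 1/(0 + 2)) = 1*23 + (4*5)*(-1) = 23 + 20*(-1) = 23 - 20 = 3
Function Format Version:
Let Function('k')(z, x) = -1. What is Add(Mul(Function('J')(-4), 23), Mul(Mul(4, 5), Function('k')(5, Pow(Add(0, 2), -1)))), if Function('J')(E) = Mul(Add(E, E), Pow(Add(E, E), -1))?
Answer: 3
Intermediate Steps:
Function('J')(E) = 1 (Function('J')(E) = Mul(Mul(2, E), Pow(Mul(2, E), -1)) = Mul(Mul(2, E), Mul(Rational(1, 2), Pow(E, -1))) = 1)
Add(Mul(Function('J')(-4), 23), Mul(Mul(4, 5), Function('k')(5, Pow(Add(0, 2), -1)))) = Add(Mul(1, 23), Mul(Mul(4, 5), -1)) = Add(23, Mul(20, -1)) = Add(23, -20) = 3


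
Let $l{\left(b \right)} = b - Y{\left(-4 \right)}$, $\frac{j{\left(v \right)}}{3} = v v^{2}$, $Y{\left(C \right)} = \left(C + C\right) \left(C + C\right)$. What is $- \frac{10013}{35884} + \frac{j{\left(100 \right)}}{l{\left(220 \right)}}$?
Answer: $\frac{8970869831}{466492} \approx 19231.0$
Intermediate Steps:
$Y{\left(C \right)} = 4 C^{2}$ ($Y{\left(C \right)} = 2 C 2 C = 4 C^{2}$)
$j{\left(v \right)} = 3 v^{3}$ ($j{\left(v \right)} = 3 v v^{2} = 3 v^{3}$)
$l{\left(b \right)} = -64 + b$ ($l{\left(b \right)} = b - 4 \left(-4\right)^{2} = b - 4 \cdot 16 = b - 64 = -64 + b$)
$- \frac{10013}{35884} + \frac{j{\left(100 \right)}}{l{\left(220 \right)}} = - \frac{10013}{35884} + \frac{3 \cdot 100^{3}}{-64 + 220} = \left(-10013\right) \frac{1}{35884} + \frac{3 \cdot 1000000}{156} = - \frac{10013}{35884} + 3000000 \cdot \frac{1}{156} = - \frac{10013}{35884} + \frac{250000}{13} = \frac{8970869831}{466492}$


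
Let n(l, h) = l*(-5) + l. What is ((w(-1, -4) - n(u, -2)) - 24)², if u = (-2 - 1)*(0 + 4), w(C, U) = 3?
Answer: 4761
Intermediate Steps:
u = -12 (u = -3*4 = -12)
n(l, h) = -4*l (n(l, h) = -5*l + l = -4*l)
((w(-1, -4) - n(u, -2)) - 24)² = ((3 - (-4)*(-12)) - 24)² = ((3 - 1*48) - 24)² = ((3 - 48) - 24)² = (-45 - 24)² = (-69)² = 4761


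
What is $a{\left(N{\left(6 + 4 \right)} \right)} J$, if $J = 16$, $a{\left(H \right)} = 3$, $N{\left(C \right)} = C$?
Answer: $48$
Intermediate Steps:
$a{\left(N{\left(6 + 4 \right)} \right)} J = 3 \cdot 16 = 48$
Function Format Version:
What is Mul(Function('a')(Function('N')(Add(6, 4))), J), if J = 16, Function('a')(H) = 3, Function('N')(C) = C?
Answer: 48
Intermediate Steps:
Mul(Function('a')(Function('N')(Add(6, 4))), J) = Mul(3, 16) = 48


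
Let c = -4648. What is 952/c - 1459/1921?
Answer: -153754/159443 ≈ -0.96432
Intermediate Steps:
952/c - 1459/1921 = 952/(-4648) - 1459/1921 = 952*(-1/4648) - 1459*1/1921 = -17/83 - 1459/1921 = -153754/159443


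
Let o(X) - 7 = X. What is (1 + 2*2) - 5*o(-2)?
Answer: -20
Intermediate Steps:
o(X) = 7 + X
(1 + 2*2) - 5*o(-2) = (1 + 2*2) - 5*(7 - 2) = (1 + 4) - 5*5 = 5 - 25 = -20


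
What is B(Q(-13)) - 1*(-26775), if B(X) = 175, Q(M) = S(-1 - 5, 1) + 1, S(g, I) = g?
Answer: 26950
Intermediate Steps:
Q(M) = -5 (Q(M) = (-1 - 5) + 1 = -6 + 1 = -5)
B(Q(-13)) - 1*(-26775) = 175 - 1*(-26775) = 175 + 26775 = 26950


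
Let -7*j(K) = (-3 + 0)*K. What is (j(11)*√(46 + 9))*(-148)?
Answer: -4884*√55/7 ≈ -5174.4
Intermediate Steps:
j(K) = 3*K/7 (j(K) = -(-3 + 0)*K/7 = -(-3)*K/7 = 3*K/7)
(j(11)*√(46 + 9))*(-148) = (((3/7)*11)*√(46 + 9))*(-148) = (33*√55/7)*(-148) = -4884*√55/7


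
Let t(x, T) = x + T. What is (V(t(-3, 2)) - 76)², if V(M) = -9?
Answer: 7225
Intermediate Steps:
t(x, T) = T + x
(V(t(-3, 2)) - 76)² = (-9 - 76)² = (-85)² = 7225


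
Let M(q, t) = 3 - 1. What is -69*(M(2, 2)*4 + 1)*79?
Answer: -49059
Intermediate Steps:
M(q, t) = 2
-69*(M(2, 2)*4 + 1)*79 = -69*(2*4 + 1)*79 = -69*(8 + 1)*79 = -69*9*79 = -621*79 = -49059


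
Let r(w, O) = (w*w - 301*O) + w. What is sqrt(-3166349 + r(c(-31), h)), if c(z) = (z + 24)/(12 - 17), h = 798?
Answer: I*sqrt(85163591)/5 ≈ 1845.7*I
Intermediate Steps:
c(z) = -24/5 - z/5 (c(z) = (24 + z)/(-5) = (24 + z)*(-1/5) = -24/5 - z/5)
r(w, O) = w + w**2 - 301*O (r(w, O) = (w**2 - 301*O) + w = w + w**2 - 301*O)
sqrt(-3166349 + r(c(-31), h)) = sqrt(-3166349 + ((-24/5 - 1/5*(-31)) + (-24/5 - 1/5*(-31))**2 - 301*798)) = sqrt(-3166349 + ((-24/5 + 31/5) + (-24/5 + 31/5)**2 - 240198)) = sqrt(-3166349 + (7/5 + (7/5)**2 - 240198)) = sqrt(-3166349 + (7/5 + 49/25 - 240198)) = sqrt(-3166349 - 6004866/25) = sqrt(-85163591/25) = I*sqrt(85163591)/5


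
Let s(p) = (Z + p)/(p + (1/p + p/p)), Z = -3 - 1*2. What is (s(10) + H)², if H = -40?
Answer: 19272100/12321 ≈ 1564.2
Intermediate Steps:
Z = -5 (Z = -3 - 2 = -5)
s(p) = (-5 + p)/(1 + p + 1/p) (s(p) = (-5 + p)/(p + (1/p + p/p)) = (-5 + p)/(p + (1/p + 1)) = (-5 + p)/(p + (1 + 1/p)) = (-5 + p)/(1 + p + 1/p))
(s(10) + H)² = (10*(-5 + 10)/(1 + 10 + 10²) - 40)² = (10*5/(1 + 10 + 100) - 40)² = (10*5/111 - 40)² = (10*(1/111)*5 - 40)² = (50/111 - 40)² = (-4390/111)² = 19272100/12321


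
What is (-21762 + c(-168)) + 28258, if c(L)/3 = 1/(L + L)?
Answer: 727551/112 ≈ 6496.0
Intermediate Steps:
c(L) = 3/(2*L) (c(L) = 3/(L + L) = 3/((2*L)) = 3*(1/(2*L)) = 3/(2*L))
(-21762 + c(-168)) + 28258 = (-21762 + (3/2)/(-168)) + 28258 = (-21762 + (3/2)*(-1/168)) + 28258 = (-21762 - 1/112) + 28258 = -2437345/112 + 28258 = 727551/112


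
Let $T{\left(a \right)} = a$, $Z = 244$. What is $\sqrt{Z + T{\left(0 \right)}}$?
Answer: $2 \sqrt{61} \approx 15.62$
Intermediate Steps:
$\sqrt{Z + T{\left(0 \right)}} = \sqrt{244 + 0} = \sqrt{244} = 2 \sqrt{61}$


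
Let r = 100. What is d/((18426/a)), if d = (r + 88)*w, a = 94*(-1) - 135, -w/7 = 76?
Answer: 11451832/9213 ≈ 1243.0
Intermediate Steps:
w = -532 (w = -7*76 = -532)
a = -229 (a = -94 - 135 = -229)
d = -100016 (d = (100 + 88)*(-532) = 188*(-532) = -100016)
d/((18426/a)) = -100016/(18426/(-229)) = -100016/(18426*(-1/229)) = -100016/(-18426/229) = -100016*(-229/18426) = 11451832/9213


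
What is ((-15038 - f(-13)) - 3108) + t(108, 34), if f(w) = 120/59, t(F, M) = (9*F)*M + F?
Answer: 885470/59 ≈ 15008.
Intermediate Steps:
t(F, M) = F + 9*F*M (t(F, M) = 9*F*M + F = F + 9*F*M)
f(w) = 120/59 (f(w) = 120*(1/59) = 120/59)
((-15038 - f(-13)) - 3108) + t(108, 34) = ((-15038 - 1*120/59) - 3108) + 108*(1 + 9*34) = ((-15038 - 120/59) - 3108) + 108*(1 + 306) = (-887362/59 - 3108) + 108*307 = -1070734/59 + 33156 = 885470/59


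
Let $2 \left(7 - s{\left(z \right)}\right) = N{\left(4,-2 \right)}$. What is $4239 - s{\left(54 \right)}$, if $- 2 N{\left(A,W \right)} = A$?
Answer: $4231$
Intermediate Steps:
$N{\left(A,W \right)} = - \frac{A}{2}$
$s{\left(z \right)} = 8$ ($s{\left(z \right)} = 7 - \frac{\left(- \frac{1}{2}\right) 4}{2} = 7 - -1 = 7 + 1 = 8$)
$4239 - s{\left(54 \right)} = 4239 - 8 = 4231$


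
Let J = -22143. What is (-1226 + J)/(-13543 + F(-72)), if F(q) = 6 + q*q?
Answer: 23369/8353 ≈ 2.7977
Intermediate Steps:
F(q) = 6 + q²
(-1226 + J)/(-13543 + F(-72)) = (-1226 - 22143)/(-13543 + (6 + (-72)²)) = -23369/(-13543 + (6 + 5184)) = -23369/(-13543 + 5190) = -23369/(-8353) = -23369*(-1/8353) = 23369/8353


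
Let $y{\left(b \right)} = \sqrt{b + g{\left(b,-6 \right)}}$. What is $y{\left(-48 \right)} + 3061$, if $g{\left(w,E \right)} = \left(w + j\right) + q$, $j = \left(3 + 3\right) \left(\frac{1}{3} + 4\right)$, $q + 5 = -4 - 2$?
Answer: $3061 + 9 i \approx 3061.0 + 9.0 i$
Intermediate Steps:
$q = -11$ ($q = -5 - 6 = -11$)
$j = 26$ ($j = 6 \left(\frac{1}{3} + 4\right) = 6 \cdot \frac{13}{3} = 26$)
$g{\left(w,E \right)} = 15 + w$ ($g{\left(w,E \right)} = \left(w + 26\right) - 11 = \left(26 + w\right) - 11 = 15 + w$)
$y{\left(b \right)} = \sqrt{15 + 2 b}$ ($y{\left(b \right)} = \sqrt{b + \left(15 + b\right)} = \sqrt{15 + 2 b}$)
$y{\left(-48 \right)} + 3061 = \sqrt{15 + 2 \left(-48\right)} + 3061 = \sqrt{15 - 96} + 3061 = \sqrt{-81} + 3061 = 9 i + 3061 = 3061 + 9 i$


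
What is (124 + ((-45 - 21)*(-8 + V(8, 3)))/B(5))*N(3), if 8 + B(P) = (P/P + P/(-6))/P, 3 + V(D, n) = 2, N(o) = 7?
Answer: 82712/239 ≈ 346.08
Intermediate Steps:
V(D, n) = -1 (V(D, n) = -3 + 2 = -1)
B(P) = -8 + (1 - P/6)/P (B(P) = -8 + (P/P + P/(-6))/P = -8 + (1 + P*(-1/6))/P = -8 + (1 - P/6)/P)
(124 + ((-45 - 21)*(-8 + V(8, 3)))/B(5))*N(3) = (124 + ((-45 - 21)*(-8 - 1))/(-49/6 + 1/5))*7 = (124 + (-66*(-9))/(-49/6 + 1/5))*7 = (124 + 594/(-239/30))*7 = (124 + 594*(-30/239))*7 = (124 - 17820/239)*7 = (11816/239)*7 = 82712/239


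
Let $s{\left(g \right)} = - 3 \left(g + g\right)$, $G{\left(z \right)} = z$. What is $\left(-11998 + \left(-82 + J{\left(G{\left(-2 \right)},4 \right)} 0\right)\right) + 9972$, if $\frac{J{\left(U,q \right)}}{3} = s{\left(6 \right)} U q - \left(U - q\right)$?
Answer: $-2108$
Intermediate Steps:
$s{\left(g \right)} = - 6 g$ ($s{\left(g \right)} = - 3 \cdot 2 g = - 6 g$)
$J{\left(U,q \right)} = - 3 U + 3 q - 108 U q$ ($J{\left(U,q \right)} = 3 \left(\left(-6\right) 6 U q - \left(U - q\right)\right) = 3 \left(- 36 U q - \left(U - q\right)\right) = 3 \left(q - U - 36 U q\right) = - 3 U + 3 q - 108 U q$)
$\left(-11998 + \left(-82 + J{\left(G{\left(-2 \right)},4 \right)} 0\right)\right) + 9972 = \left(-11998 - \left(82 - \left(\left(-3\right) \left(-2\right) + 3 \cdot 4 - \left(-216\right) 4\right) 0\right)\right) + 9972 = \left(-11998 - \left(82 - \left(6 + 12 + 864\right) 0\right)\right) + 9972 = \left(-11998 + \left(-82 + 882 \cdot 0\right)\right) + 9972 = \left(-11998 + \left(-82 + 0\right)\right) + 9972 = \left(-11998 - 82\right) + 9972 = -12080 + 9972 = -2108$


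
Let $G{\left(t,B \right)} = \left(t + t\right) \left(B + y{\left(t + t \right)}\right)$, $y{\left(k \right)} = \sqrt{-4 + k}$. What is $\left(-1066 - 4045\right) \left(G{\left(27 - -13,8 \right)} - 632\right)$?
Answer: $-40888 - 817760 \sqrt{19} \approx -3.6054 \cdot 10^{6}$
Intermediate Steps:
$G{\left(t,B \right)} = 2 t \left(B + \sqrt{-4 + 2 t}\right)$ ($G{\left(t,B \right)} = \left(t + t\right) \left(B + \sqrt{-4 + \left(t + t\right)}\right) = 2 t \left(B + \sqrt{-4 + 2 t}\right)$)
$\left(-1066 - 4045\right) \left(G{\left(27 - -13,8 \right)} - 632\right) = \left(-1066 - 4045\right) \left(2 \left(27 - -13\right) \left(8 + \sqrt{-4 + 2 \left(27 - -13\right)}\right) - 632\right) = - 5111 \left(2 \left(27 + 13\right) \left(8 + \sqrt{-4 + 2 \left(27 + 13\right)}\right) - 632\right) = - 5111 \left(2 \cdot 40 \left(8 + \sqrt{-4 + 2 \cdot 40}\right) - 632\right) = - 5111 \left(2 \cdot 40 \left(8 + \sqrt{-4 + 80}\right) - 632\right) = - 5111 \left(2 \cdot 40 \left(8 + \sqrt{76}\right) - 632\right) = - 5111 \left(2 \cdot 40 \left(8 + 2 \sqrt{19}\right) - 632\right) = - 5111 \left(\left(640 + 160 \sqrt{19}\right) - 632\right) = - 5111 \left(8 + 160 \sqrt{19}\right) = -40888 - 817760 \sqrt{19}$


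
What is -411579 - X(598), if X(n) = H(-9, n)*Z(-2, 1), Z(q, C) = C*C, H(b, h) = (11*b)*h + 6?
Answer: -352383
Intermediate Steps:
H(b, h) = 6 + 11*b*h (H(b, h) = 11*b*h + 6 = 6 + 11*b*h)
Z(q, C) = C**2
X(n) = 6 - 99*n (X(n) = (6 + 11*(-9)*n)*1**2 = (6 - 99*n)*1 = 6 - 99*n)
-411579 - X(598) = -411579 - (6 - 99*598) = -411579 - (6 - 59202) = -411579 - 1*(-59196) = -411579 + 59196 = -352383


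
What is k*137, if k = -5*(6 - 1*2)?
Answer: -2740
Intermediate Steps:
k = -20 (k = -5*(6 - 2) = -5*4 = -20)
k*137 = -20*137 = -2740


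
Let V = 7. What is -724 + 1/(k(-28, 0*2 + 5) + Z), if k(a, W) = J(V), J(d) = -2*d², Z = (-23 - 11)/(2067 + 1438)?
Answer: -248714881/343524 ≈ -724.01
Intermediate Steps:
Z = -34/3505 ≈ -0.0097004
k(a, W) = -98 (k(a, W) = -2*7² = -2*49 = -98)
-724 + 1/(k(-28, 0*2 + 5) + Z) = -724 + 1/(-98 - 34/3505) = -724 + 1/(-343524/3505) = -724 - 3505/343524 = -248714881/343524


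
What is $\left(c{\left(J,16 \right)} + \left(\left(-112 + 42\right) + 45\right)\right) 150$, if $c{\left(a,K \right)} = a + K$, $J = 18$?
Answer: $1350$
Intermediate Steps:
$c{\left(a,K \right)} = K + a$
$\left(c{\left(J,16 \right)} + \left(\left(-112 + 42\right) + 45\right)\right) 150 = \left(\left(16 + 18\right) + \left(\left(-112 + 42\right) + 45\right)\right) 150 = \left(34 + \left(-70 + 45\right)\right) 150 = \left(34 - 25\right) 150 = 9 \cdot 150 = 1350$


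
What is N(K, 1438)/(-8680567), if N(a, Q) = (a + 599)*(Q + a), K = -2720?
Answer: -388446/1240081 ≈ -0.31324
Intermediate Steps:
N(a, Q) = (599 + a)*(Q + a)
N(K, 1438)/(-8680567) = ((-2720)² + 599*1438 + 599*(-2720) + 1438*(-2720))/(-8680567) = (7398400 + 861362 - 1629280 - 3911360)*(-1/8680567) = 2719122*(-1/8680567) = -388446/1240081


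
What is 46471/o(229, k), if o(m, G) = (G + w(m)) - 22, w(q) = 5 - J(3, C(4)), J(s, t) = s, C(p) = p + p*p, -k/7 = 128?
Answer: -46471/916 ≈ -50.733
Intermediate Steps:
k = -896 (k = -7*128 = -896)
C(p) = p + p²
w(q) = 2 (w(q) = 5 - 1*3 = 5 - 3 = 2)
o(m, G) = -20 + G (o(m, G) = (G + 2) - 22 = (2 + G) - 22 = -20 + G)
46471/o(229, k) = 46471/(-20 - 896) = 46471/(-916) = 46471*(-1/916) = -46471/916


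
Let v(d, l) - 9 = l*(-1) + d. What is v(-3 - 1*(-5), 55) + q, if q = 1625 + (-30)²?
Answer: 2481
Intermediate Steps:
v(d, l) = 9 + d - l (v(d, l) = 9 + (l*(-1) + d) = 9 + (-l + d) = 9 + (d - l) = 9 + d - l)
q = 2525 (q = 1625 + 900 = 2525)
v(-3 - 1*(-5), 55) + q = (9 + (-3 - 1*(-5)) - 1*55) + 2525 = (9 + (-3 + 5) - 55) + 2525 = (9 + 2 - 55) + 2525 = -44 + 2525 = 2481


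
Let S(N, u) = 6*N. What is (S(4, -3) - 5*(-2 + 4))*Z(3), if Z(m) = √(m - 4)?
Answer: 14*I ≈ 14.0*I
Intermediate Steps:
Z(m) = √(-4 + m)
(S(4, -3) - 5*(-2 + 4))*Z(3) = (6*4 - 5*(-2 + 4))*√(-4 + 3) = (24 - 5*2)*√(-1) = (24 - 10)*I = 14*I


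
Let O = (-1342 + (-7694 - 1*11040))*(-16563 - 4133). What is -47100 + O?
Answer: 415445796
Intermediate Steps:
O = 415492896 (O = (-1342 + (-7694 - 11040))*(-20696) = (-1342 - 18734)*(-20696) = -20076*(-20696) = 415492896)
-47100 + O = -47100 + 415492896 = 415445796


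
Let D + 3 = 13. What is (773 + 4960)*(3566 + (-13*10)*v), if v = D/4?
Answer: 18580653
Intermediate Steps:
D = 10 (D = -3 + 13 = 10)
v = 5/2 (v = 10/4 = 10*(¼) = 5/2 ≈ 2.5000)
(773 + 4960)*(3566 + (-13*10)*v) = (773 + 4960)*(3566 - 13*10*(5/2)) = 5733*(3566 - 130*5/2) = 5733*(3566 - 325) = 5733*3241 = 18580653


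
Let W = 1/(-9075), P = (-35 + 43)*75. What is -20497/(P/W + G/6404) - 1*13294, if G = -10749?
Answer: -463558866954418/34869790749 ≈ -13294.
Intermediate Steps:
P = 600 (P = 8*75 = 600)
W = -1/9075 ≈ -0.00011019
-20497/(P/W + G/6404) - 1*13294 = -20497/(600/(-1/9075) - 10749/6404) - 1*13294 = -20497/(600*(-9075) - 10749*1/6404) - 13294 = -20497/(-5445000 - 10749/6404) - 13294 = -20497/(-34869790749/6404) - 13294 = -20497*(-6404/34869790749) - 13294 = 131262788/34869790749 - 13294 = -463558866954418/34869790749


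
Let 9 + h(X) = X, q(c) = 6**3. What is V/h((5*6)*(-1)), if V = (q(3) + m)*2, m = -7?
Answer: -418/39 ≈ -10.718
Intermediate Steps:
q(c) = 216
h(X) = -9 + X
V = 418 (V = (216 - 7)*2 = 209*2 = 418)
V/h((5*6)*(-1)) = 418/(-9 + (5*6)*(-1)) = 418/(-9 + 30*(-1)) = 418/(-9 - 30) = 418/(-39) = 418*(-1/39) = -418/39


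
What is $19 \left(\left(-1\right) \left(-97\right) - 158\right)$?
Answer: $-1159$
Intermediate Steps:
$19 \left(\left(-1\right) \left(-97\right) - 158\right) = 19 \left(97 - 158\right) = 19 \left(-61\right) = -1159$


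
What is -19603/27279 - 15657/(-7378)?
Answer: 2373751/1691298 ≈ 1.4035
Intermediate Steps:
-19603/27279 - 15657/(-7378) = -19603*1/27279 - 15657*(-1/7378) = -19603/27279 + 921/434 = 2373751/1691298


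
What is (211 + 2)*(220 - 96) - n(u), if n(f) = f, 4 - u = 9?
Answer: 26417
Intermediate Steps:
u = -5 (u = 4 - 1*9 = 4 - 9 = -5)
(211 + 2)*(220 - 96) - n(u) = (211 + 2)*(220 - 96) - 1*(-5) = 213*124 + 5 = 26412 + 5 = 26417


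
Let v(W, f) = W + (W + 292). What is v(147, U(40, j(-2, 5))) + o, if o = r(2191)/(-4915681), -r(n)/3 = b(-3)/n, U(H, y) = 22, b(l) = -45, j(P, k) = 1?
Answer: 6311370643471/10770257071 ≈ 586.00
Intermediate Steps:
r(n) = 135/n (r(n) = -(-135)/n = 135/n)
o = -135/10770257071 (o = (135/2191)/(-4915681) = (135*(1/2191))*(-1/4915681) = (135/2191)*(-1/4915681) = -135/10770257071 ≈ -1.2535e-8)
v(W, f) = 292 + 2*W (v(W, f) = W + (292 + W) = 292 + 2*W)
v(147, U(40, j(-2, 5))) + o = (292 + 2*147) - 135/10770257071 = (292 + 294) - 135/10770257071 = 586 - 135/10770257071 = 6311370643471/10770257071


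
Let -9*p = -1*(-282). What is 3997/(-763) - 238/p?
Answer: 12076/5123 ≈ 2.3572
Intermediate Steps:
p = -94/3 (p = -(-1)*(-282)/9 = -⅑*282 = -94/3 ≈ -31.333)
3997/(-763) - 238/p = 3997/(-763) - 238/(-94/3) = 3997*(-1/763) - 238*(-3/94) = -571/109 + 357/47 = 12076/5123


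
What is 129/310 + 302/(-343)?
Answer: -49373/106330 ≈ -0.46434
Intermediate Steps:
129/310 + 302/(-343) = 129*(1/310) + 302*(-1/343) = 129/310 - 302/343 = -49373/106330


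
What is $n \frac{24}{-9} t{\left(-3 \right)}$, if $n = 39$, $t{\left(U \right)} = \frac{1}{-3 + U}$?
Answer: $\frac{52}{3} \approx 17.333$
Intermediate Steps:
$n \frac{24}{-9} t{\left(-3 \right)} = \frac{39 \frac{24}{-9}}{-3 - 3} = \frac{39 \cdot 24 \left(- \frac{1}{9}\right)}{-6} = 39 \left(- \frac{8}{3}\right) \left(- \frac{1}{6}\right) = \left(-104\right) \left(- \frac{1}{6}\right) = \frac{52}{3}$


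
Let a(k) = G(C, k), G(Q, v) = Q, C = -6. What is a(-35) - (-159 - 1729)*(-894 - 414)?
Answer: -2469510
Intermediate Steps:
a(k) = -6
a(-35) - (-159 - 1729)*(-894 - 414) = -6 - (-159 - 1729)*(-894 - 414) = -6 - (-1888)*(-1308) = -6 - 1*2469504 = -6 - 2469504 = -2469510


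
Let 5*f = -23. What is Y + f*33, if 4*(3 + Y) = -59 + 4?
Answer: -3371/20 ≈ -168.55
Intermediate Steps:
f = -23/5 (f = (⅕)*(-23) = -23/5 ≈ -4.6000)
Y = -67/4 (Y = -3 + (-59 + 4)/4 = -3 + (¼)*(-55) = -3 - 55/4 = -67/4 ≈ -16.750)
Y + f*33 = -67/4 - 23/5*33 = -67/4 - 759/5 = -3371/20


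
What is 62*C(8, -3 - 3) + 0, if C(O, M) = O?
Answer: 496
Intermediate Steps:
62*C(8, -3 - 3) + 0 = 62*8 + 0 = 496 + 0 = 496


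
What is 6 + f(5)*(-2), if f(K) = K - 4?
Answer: 4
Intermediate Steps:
f(K) = -4 + K
6 + f(5)*(-2) = 6 + (-4 + 5)*(-2) = 6 + 1*(-2) = 6 - 2 = 4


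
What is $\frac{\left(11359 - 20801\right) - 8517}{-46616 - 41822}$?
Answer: $\frac{17959}{88438} \approx 0.20307$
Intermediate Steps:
$\frac{\left(11359 - 20801\right) - 8517}{-46616 - 41822} = \frac{\left(11359 - 20801\right) - 8517}{-88438} = \left(-9442 - 8517\right) \left(- \frac{1}{88438}\right) = \left(-17959\right) \left(- \frac{1}{88438}\right) = \frac{17959}{88438}$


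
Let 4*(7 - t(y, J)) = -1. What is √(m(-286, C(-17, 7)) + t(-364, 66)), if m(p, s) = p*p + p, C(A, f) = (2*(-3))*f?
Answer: √326069/2 ≈ 285.51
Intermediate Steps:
t(y, J) = 29/4 (t(y, J) = 7 - ¼*(-1) = 7 + ¼ = 29/4)
C(A, f) = -6*f
m(p, s) = p + p² (m(p, s) = p² + p = p + p²)
√(m(-286, C(-17, 7)) + t(-364, 66)) = √(-286*(1 - 286) + 29/4) = √(-286*(-285) + 29/4) = √(81510 + 29/4) = √(326069/4) = √326069/2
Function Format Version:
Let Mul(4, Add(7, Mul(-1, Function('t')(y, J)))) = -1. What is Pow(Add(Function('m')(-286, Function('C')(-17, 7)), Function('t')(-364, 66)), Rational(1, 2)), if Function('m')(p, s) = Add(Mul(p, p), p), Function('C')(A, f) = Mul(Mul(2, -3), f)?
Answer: Mul(Rational(1, 2), Pow(326069, Rational(1, 2))) ≈ 285.51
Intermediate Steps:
Function('t')(y, J) = Rational(29, 4) (Function('t')(y, J) = Add(7, Mul(Rational(-1, 4), -1)) = Add(7, Rational(1, 4)) = Rational(29, 4))
Function('C')(A, f) = Mul(-6, f)
Function('m')(p, s) = Add(p, Pow(p, 2)) (Function('m')(p, s) = Add(Pow(p, 2), p) = Add(p, Pow(p, 2)))
Pow(Add(Function('m')(-286, Function('C')(-17, 7)), Function('t')(-364, 66)), Rational(1, 2)) = Pow(Add(Mul(-286, Add(1, -286)), Rational(29, 4)), Rational(1, 2)) = Pow(Add(Mul(-286, -285), Rational(29, 4)), Rational(1, 2)) = Pow(Add(81510, Rational(29, 4)), Rational(1, 2)) = Pow(Rational(326069, 4), Rational(1, 2)) = Mul(Rational(1, 2), Pow(326069, Rational(1, 2)))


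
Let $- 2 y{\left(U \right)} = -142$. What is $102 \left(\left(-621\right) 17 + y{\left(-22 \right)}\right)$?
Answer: $-1069572$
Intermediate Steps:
$y{\left(U \right)} = 71$ ($y{\left(U \right)} = \left(- \frac{1}{2}\right) \left(-142\right) = 71$)
$102 \left(\left(-621\right) 17 + y{\left(-22 \right)}\right) = 102 \left(\left(-621\right) 17 + 71\right) = 102 \left(-10557 + 71\right) = 102 \left(-10486\right) = -1069572$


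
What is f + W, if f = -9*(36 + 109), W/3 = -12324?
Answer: -38277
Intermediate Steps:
W = -36972 (W = 3*(-12324) = -36972)
f = -1305 (f = -9*145 = -1305)
f + W = -1305 - 36972 = -38277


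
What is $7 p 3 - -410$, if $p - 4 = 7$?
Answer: $641$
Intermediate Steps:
$p = 11$ ($p = 4 + 7 = 11$)
$7 p 3 - -410 = 7 \cdot 11 \cdot 3 - -410 = 77 \cdot 3 + 410 = 231 + 410 = 641$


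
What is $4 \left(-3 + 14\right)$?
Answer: $44$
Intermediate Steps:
$4 \left(-3 + 14\right) = 4 \cdot 11 = 44$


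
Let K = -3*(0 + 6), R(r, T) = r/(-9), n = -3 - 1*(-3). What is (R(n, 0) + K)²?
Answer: 324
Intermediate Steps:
n = 0 (n = -3 + 3 = 0)
R(r, T) = -r/9 (R(r, T) = r*(-⅑) = -r/9)
K = -18 (K = -3*6 = -18)
(R(n, 0) + K)² = (-⅑*0 - 18)² = (0 - 18)² = (-18)² = 324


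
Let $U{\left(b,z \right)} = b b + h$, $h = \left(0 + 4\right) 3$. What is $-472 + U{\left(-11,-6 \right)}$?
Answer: $-339$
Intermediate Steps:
$h = 12$ ($h = 4 \cdot 3 = 12$)
$U{\left(b,z \right)} = 12 + b^{2}$ ($U{\left(b,z \right)} = b b + 12 = b^{2} + 12 = 12 + b^{2}$)
$-472 + U{\left(-11,-6 \right)} = -472 + \left(12 + \left(-11\right)^{2}\right) = -472 + \left(12 + 121\right) = -472 + 133 = -339$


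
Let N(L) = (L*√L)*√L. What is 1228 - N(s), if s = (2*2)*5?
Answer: 828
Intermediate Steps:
s = 20 (s = 4*5 = 20)
N(L) = L² (N(L) = L^(3/2)*√L = L²)
1228 - N(s) = 1228 - 1*20² = 1228 - 1*400 = 1228 - 400 = 828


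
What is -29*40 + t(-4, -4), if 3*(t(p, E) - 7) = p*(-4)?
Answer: -3443/3 ≈ -1147.7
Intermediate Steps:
t(p, E) = 7 - 4*p/3 (t(p, E) = 7 + (p*(-4))/3 = 7 + (-4*p)/3 = 7 - 4*p/3)
-29*40 + t(-4, -4) = -29*40 + (7 - 4/3*(-4)) = -1160 + (7 + 16/3) = -1160 + 37/3 = -3443/3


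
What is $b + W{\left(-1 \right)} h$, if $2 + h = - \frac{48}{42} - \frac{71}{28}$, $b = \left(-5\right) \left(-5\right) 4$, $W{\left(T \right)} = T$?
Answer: $\frac{2959}{28} \approx 105.68$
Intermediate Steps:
$b = 100$ ($b = 25 \cdot 4 = 100$)
$h = - \frac{159}{28}$ ($h = -2 - \left(\frac{8}{7} + \frac{71}{28}\right) = -2 - \frac{103}{28} = - \frac{159}{28} \approx -5.6786$)
$b + W{\left(-1 \right)} h = 100 - - \frac{159}{28} = 100 + \frac{159}{28} = \frac{2959}{28}$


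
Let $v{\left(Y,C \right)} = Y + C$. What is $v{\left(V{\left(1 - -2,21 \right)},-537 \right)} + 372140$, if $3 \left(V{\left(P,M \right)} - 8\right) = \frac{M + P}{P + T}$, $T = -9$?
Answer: $\frac{1114829}{3} \approx 3.7161 \cdot 10^{5}$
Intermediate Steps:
$V{\left(P,M \right)} = 8 + \frac{M + P}{3 \left(-9 + P\right)}$ ($V{\left(P,M \right)} = 8 + \frac{\left(M + P\right) \frac{1}{P - 9}}{3} = 8 + \frac{\left(M + P\right) \frac{1}{-9 + P}}{3} = 8 + \frac{\frac{1}{-9 + P} \left(M + P\right)}{3} = 8 + \frac{M + P}{3 \left(-9 + P\right)}$)
$v{\left(Y,C \right)} = C + Y$
$v{\left(V{\left(1 - -2,21 \right)},-537 \right)} + 372140 = \left(-537 + \frac{-216 + 21 + 25 \left(1 - -2\right)}{3 \left(-9 + \left(1 - -2\right)\right)}\right) + 372140 = \left(-537 + \frac{-216 + 21 + 25 \left(1 + 2\right)}{3 \left(-9 + \left(1 + 2\right)\right)}\right) + 372140 = \left(-537 + \frac{-216 + 21 + 25 \cdot 3}{3 \left(-9 + 3\right)}\right) + 372140 = \left(-537 + \frac{-216 + 21 + 75}{3 \left(-6\right)}\right) + 372140 = \left(-537 + \frac{1}{3} \left(- \frac{1}{6}\right) \left(-120\right)\right) + 372140 = \left(-537 + \frac{20}{3}\right) + 372140 = - \frac{1591}{3} + 372140 = \frac{1114829}{3}$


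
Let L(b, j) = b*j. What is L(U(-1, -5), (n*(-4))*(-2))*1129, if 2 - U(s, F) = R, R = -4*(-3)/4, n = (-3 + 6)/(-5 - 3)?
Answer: 3387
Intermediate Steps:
n = -3/8 (n = 3/(-8) = 3*(-1/8) = -3/8 ≈ -0.37500)
R = 3 (R = 12*(1/4) = 3)
U(s, F) = -1 (U(s, F) = 2 - 1*3 = 2 - 3 = -1)
L(U(-1, -5), (n*(-4))*(-2))*1129 = -(-3/8*(-4))*(-2)*1129 = -3*(-2)/2*1129 = -1*(-3)*1129 = 3*1129 = 3387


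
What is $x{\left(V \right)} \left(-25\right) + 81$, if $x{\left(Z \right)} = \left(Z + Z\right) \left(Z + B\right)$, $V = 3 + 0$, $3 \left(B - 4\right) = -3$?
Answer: $-819$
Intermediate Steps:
$B = 3$ ($B = 4 + \frac{1}{3} \left(-3\right) = 4 - 1 = 3$)
$V = 3$
$x{\left(Z \right)} = 2 Z \left(3 + Z\right)$ ($x{\left(Z \right)} = \left(Z + Z\right) \left(Z + 3\right) = 2 Z \left(3 + Z\right)$)
$x{\left(V \right)} \left(-25\right) + 81 = 2 \cdot 3 \left(3 + 3\right) \left(-25\right) + 81 = 2 \cdot 3 \cdot 6 \left(-25\right) + 81 = 36 \left(-25\right) + 81 = -900 + 81 = -819$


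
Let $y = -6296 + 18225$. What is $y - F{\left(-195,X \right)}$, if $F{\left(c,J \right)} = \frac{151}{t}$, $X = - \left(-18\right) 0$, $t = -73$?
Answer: $\frac{870968}{73} \approx 11931.0$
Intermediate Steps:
$X = 0$ ($X = \left(-1\right) 0 = 0$)
$F{\left(c,J \right)} = - \frac{151}{73}$ ($F{\left(c,J \right)} = \frac{151}{-73} = 151 \left(- \frac{1}{73}\right) = - \frac{151}{73}$)
$y = 11929$
$y - F{\left(-195,X \right)} = 11929 - - \frac{151}{73} = 11929 + \frac{151}{73} = \frac{870968}{73}$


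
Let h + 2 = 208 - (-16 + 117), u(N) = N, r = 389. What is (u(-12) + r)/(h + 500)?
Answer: 377/605 ≈ 0.62314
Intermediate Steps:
h = 105 (h = -2 + (208 - (-16 + 117)) = -2 + (208 - 1*101) = -2 + (208 - 101) = -2 + 107 = 105)
(u(-12) + r)/(h + 500) = (-12 + 389)/(105 + 500) = 377/605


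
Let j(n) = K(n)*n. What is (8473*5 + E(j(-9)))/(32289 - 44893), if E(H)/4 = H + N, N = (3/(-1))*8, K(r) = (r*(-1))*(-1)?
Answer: -42593/12604 ≈ -3.3793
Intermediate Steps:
K(r) = r (K(r) = -r*(-1) = r)
j(n) = n² (j(n) = n*n = n²)
N = -24 (N = (3*(-1))*8 = -3*8 = -24)
E(H) = -96 + 4*H (E(H) = 4*(H - 24) = 4*(-24 + H) = -96 + 4*H)
(8473*5 + E(j(-9)))/(32289 - 44893) = (8473*5 + (-96 + 4*(-9)²))/(32289 - 44893) = (42365 + (-96 + 4*81))/(-12604) = (42365 + (-96 + 324))*(-1/12604) = (42365 + 228)*(-1/12604) = 42593*(-1/12604) = -42593/12604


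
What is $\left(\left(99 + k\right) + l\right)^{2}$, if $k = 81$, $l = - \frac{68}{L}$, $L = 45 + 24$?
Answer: $\frac{152571904}{4761} \approx 32046.0$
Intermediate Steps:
$L = 69$
$l = - \frac{68}{69} \approx -0.98551$
$\left(\left(99 + k\right) + l\right)^{2} = \left(\left(99 + 81\right) - \frac{68}{69}\right)^{2} = \left(180 - \frac{68}{69}\right)^{2} = \left(\frac{12352}{69}\right)^{2} = \frac{152571904}{4761}$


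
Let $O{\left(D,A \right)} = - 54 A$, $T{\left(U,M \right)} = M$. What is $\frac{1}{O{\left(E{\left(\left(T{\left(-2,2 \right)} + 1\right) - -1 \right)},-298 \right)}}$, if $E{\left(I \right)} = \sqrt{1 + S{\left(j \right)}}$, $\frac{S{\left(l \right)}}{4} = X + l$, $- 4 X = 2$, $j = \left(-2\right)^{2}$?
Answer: $\frac{1}{16092} \approx 6.2143 \cdot 10^{-5}$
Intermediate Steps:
$j = 4$
$X = - \frac{1}{2}$ ($X = \left(- \frac{1}{4}\right) 2 = - \frac{1}{2} \approx -0.5$)
$S{\left(l \right)} = -2 + 4 l$ ($S{\left(l \right)} = 4 \left(- \frac{1}{2} + l\right) = -2 + 4 l$)
$E{\left(I \right)} = \sqrt{15}$ ($E{\left(I \right)} = \sqrt{1 + \left(-2 + 4 \cdot 4\right)} = \sqrt{1 + \left(-2 + 16\right)} = \sqrt{1 + 14} = \sqrt{15}$)
$\frac{1}{O{\left(E{\left(\left(T{\left(-2,2 \right)} + 1\right) - -1 \right)},-298 \right)}} = \frac{1}{\left(-54\right) \left(-298\right)} = \frac{1}{16092}$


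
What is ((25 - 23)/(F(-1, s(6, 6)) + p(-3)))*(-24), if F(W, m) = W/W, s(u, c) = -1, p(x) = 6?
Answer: -48/7 ≈ -6.8571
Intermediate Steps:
F(W, m) = 1
((25 - 23)/(F(-1, s(6, 6)) + p(-3)))*(-24) = ((25 - 23)/(1 + 6))*(-24) = (2/7)*(-24) = -48/7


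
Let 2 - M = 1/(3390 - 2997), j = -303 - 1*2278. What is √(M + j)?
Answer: 2*I*√99581091/393 ≈ 50.784*I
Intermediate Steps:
j = -2581 (j = -303 - 2278 = -2581)
M = 785/393 (M = 2 - 1/(3390 - 2997) = 2 - 1/393 = 785/393 ≈ 1.9975)
√(M + j) = √(785/393 - 2581) = √(-1013548/393) = 2*I*√99581091/393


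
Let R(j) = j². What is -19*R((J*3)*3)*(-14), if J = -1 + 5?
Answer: 344736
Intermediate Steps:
J = 4
-19*R((J*3)*3)*(-14) = -19*((4*3)*3)²*(-14) = -19*(12*3)²*(-14) = -19*36²*(-14) = -19*1296*(-14) = -24624*(-14) = 344736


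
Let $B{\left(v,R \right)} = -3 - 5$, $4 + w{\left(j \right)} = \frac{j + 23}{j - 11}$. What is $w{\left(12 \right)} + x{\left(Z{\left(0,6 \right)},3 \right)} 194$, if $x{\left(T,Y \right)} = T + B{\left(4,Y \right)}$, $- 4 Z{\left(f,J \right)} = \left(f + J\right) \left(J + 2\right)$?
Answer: $-3849$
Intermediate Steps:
$Z{\left(f,J \right)} = - \frac{\left(2 + J\right) \left(J + f\right)}{4}$ ($Z{\left(f,J \right)} = - \frac{\left(f + J\right) \left(J + 2\right)}{4} = - \frac{\left(J + f\right) \left(2 + J\right)}{4} = - \frac{\left(2 + J\right) \left(J + f\right)}{4}$)
$w{\left(j \right)} = -4 + \frac{23 + j}{-11 + j}$ ($w{\left(j \right)} = -4 + \frac{j + 23}{j - 11} = -4 + \frac{23 + j}{-11 + j}$)
$B{\left(v,R \right)} = -8$ ($B{\left(v,R \right)} = -3 - 5 = -8$)
$x{\left(T,Y \right)} = -8 + T$ ($x{\left(T,Y \right)} = T - 8 = -8 + T$)
$w{\left(12 \right)} + x{\left(Z{\left(0,6 \right)},3 \right)} 194 = \frac{67 - 36}{-11 + 12} + \left(-8 - \left(3 + 0 + 9\right)\right) 194 = \frac{67 - 36}{1} + \left(-8 + \left(-3 + 0 - 9 + 0\right)\right) 194 = 1 \cdot 31 + \left(-8 + \left(-3 + 0 - 9 + 0\right)\right) 194 = 31 + \left(-8 - 12\right) 194 = 31 - 3880 = -3849$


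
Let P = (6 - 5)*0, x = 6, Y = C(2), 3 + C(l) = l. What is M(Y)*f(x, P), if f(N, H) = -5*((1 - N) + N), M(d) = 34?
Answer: -170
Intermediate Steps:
C(l) = -3 + l
Y = -1 (Y = -3 + 2 = -1)
P = 0 (P = 1*0 = 0)
f(N, H) = -5 (f(N, H) = -5*1 = -5)
M(Y)*f(x, P) = 34*(-5) = -170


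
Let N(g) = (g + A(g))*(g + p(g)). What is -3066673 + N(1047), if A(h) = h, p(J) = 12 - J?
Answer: -3041545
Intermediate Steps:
N(g) = 24*g (N(g) = (g + g)*(g + (12 - g)) = (2*g)*12 = 24*g)
-3066673 + N(1047) = -3066673 + 24*1047 = -3066673 + 25128 = -3041545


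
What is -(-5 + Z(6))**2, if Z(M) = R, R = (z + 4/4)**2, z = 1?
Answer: -1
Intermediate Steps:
R = 4 (R = (1 + 4/4)**2 = (1 + 4*(1/4))**2 = (1 + 1)**2 = 2**2 = 4)
Z(M) = 4
-(-5 + Z(6))**2 = -(-5 + 4)**2 = -1*(-1)**2 = -1*1 = -1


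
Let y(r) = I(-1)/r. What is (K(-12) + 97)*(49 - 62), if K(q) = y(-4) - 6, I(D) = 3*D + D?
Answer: -1196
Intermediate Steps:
I(D) = 4*D
y(r) = -4/r (y(r) = (4*(-1))/r = -4/r)
K(q) = -5 (K(q) = -4/(-4) - 6 = -4*(-1/4) - 6 = 1 - 6 = -5)
(K(-12) + 97)*(49 - 62) = (-5 + 97)*(49 - 62) = 92*(-13) = -1196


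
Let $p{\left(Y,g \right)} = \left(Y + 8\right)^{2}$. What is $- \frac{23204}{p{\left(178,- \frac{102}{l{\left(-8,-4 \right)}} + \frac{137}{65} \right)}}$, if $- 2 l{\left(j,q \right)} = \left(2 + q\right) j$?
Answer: $- \frac{5801}{8649} \approx -0.67071$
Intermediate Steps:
$l{\left(j,q \right)} = - \frac{j \left(2 + q\right)}{2}$ ($l{\left(j,q \right)} = - \frac{\left(2 + q\right) j}{2} = - \frac{j \left(2 + q\right)}{2}$)
$p{\left(Y,g \right)} = \left(8 + Y\right)^{2}$
$- \frac{23204}{p{\left(178,- \frac{102}{l{\left(-8,-4 \right)}} + \frac{137}{65} \right)}} = - \frac{23204}{\left(8 + 178\right)^{2}} = - \frac{23204}{186^{2}} = - \frac{23204}{34596} = \left(-23204\right) \frac{1}{34596} = - \frac{5801}{8649}$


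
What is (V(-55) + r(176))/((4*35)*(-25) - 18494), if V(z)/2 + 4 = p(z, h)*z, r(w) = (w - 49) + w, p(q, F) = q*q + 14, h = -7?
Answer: 333995/21994 ≈ 15.186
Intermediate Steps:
p(q, F) = 14 + q² (p(q, F) = q² + 14 = 14 + q²)
r(w) = -49 + 2*w (r(w) = (-49 + w) + w = -49 + 2*w)
V(z) = -8 + 2*z*(14 + z²) (V(z) = -8 + 2*((14 + z²)*z) = -8 + 2*(z*(14 + z²)) = -8 + 2*z*(14 + z²))
(V(-55) + r(176))/((4*35)*(-25) - 18494) = ((-8 + 2*(-55)*(14 + (-55)²)) + (-49 + 2*176))/((4*35)*(-25) - 18494) = ((-8 + 2*(-55)*(14 + 3025)) + (-49 + 352))/(140*(-25) - 18494) = ((-8 + 2*(-55)*3039) + 303)/(-3500 - 18494) = ((-8 - 334290) + 303)/(-21994) = (-334298 + 303)*(-1/21994) = -333995*(-1/21994) = 333995/21994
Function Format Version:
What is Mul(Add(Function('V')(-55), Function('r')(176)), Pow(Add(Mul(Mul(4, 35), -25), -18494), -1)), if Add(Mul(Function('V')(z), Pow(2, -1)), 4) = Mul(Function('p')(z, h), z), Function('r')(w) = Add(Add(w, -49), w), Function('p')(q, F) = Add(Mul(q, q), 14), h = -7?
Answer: Rational(333995, 21994) ≈ 15.186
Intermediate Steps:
Function('p')(q, F) = Add(14, Pow(q, 2)) (Function('p')(q, F) = Add(Pow(q, 2), 14) = Add(14, Pow(q, 2)))
Function('r')(w) = Add(-49, Mul(2, w)) (Function('r')(w) = Add(Add(-49, w), w) = Add(-49, Mul(2, w)))
Function('V')(z) = Add(-8, Mul(2, z, Add(14, Pow(z, 2)))) (Function('V')(z) = Add(-8, Mul(2, Mul(Add(14, Pow(z, 2)), z))) = Add(-8, Mul(2, Mul(z, Add(14, Pow(z, 2))))) = Add(-8, Mul(2, z, Add(14, Pow(z, 2)))))
Mul(Add(Function('V')(-55), Function('r')(176)), Pow(Add(Mul(Mul(4, 35), -25), -18494), -1)) = Mul(Add(Add(-8, Mul(2, -55, Add(14, Pow(-55, 2)))), Add(-49, Mul(2, 176))), Pow(Add(Mul(Mul(4, 35), -25), -18494), -1)) = Mul(Add(Add(-8, Mul(2, -55, Add(14, 3025))), Add(-49, 352)), Pow(Add(Mul(140, -25), -18494), -1)) = Mul(Add(Add(-8, Mul(2, -55, 3039)), 303), Pow(Add(-3500, -18494), -1)) = Mul(Add(Add(-8, -334290), 303), Pow(-21994, -1)) = Mul(Add(-334298, 303), Rational(-1, 21994)) = Mul(-333995, Rational(-1, 21994)) = Rational(333995, 21994)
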